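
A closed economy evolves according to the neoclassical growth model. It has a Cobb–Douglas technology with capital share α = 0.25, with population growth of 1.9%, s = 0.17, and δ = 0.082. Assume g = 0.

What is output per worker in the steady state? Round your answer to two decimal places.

Steady state requires s·f(k) = (n + δ)·k, i.e. s·k^α = (n + δ)·k.
Dividing both sides by k: k^(1−α) = s / (n + δ).
k^0.75 = 0.17 / (0.019 + 0.082) = 0.17 / 0.101 = 1.6832
k* = 1.6832^(1/0.75) ≈ 2.0022
y* = (k*)^α = 2.0022^0.25 ≈ 1.1895

y* ≈ 1.19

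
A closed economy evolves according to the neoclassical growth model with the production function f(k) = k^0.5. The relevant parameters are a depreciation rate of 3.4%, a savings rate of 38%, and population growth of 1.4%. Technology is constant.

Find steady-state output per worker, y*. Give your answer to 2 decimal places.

y* = 7.92

At the steady state, Δk = 0, so s·k^α = (n + δ)·k.
Rearranging, k^(1−α) = s / (n + δ).
k^0.5 = 0.38 / (0.014 + 0.034) = 0.38 / 0.048 = 7.9167
k* = 7.9167^(1/0.5) ≈ 62.6741
y* = (k*)^α = 62.6741^0.5 ≈ 7.9167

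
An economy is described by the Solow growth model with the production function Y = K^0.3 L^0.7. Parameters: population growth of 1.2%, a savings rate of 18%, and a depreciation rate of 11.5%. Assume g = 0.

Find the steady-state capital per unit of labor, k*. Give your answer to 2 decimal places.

In steady state, investment equals break-even investment: s·k^α = (n + δ)·k.
Dividing both sides by k: k^(1−α) = s / (n + δ).
k^0.7 = 0.18 / (0.012 + 0.115) = 0.18 / 0.127 = 1.4173
k* = 1.4173^(1/0.7) ≈ 1.6458

k* ≈ 1.65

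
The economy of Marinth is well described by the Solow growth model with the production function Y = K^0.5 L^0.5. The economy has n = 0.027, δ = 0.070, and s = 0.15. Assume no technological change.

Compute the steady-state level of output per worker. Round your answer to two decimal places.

y* ≈ 1.55

Steady state requires s·f(k) = (n + δ)·k, i.e. s·k^α = (n + δ)·k.
Rearranging, k^(1−α) = s / (n + δ).
k^0.5 = 0.15 / (0.027 + 0.070) = 0.15 / 0.097 = 1.5464
k* = 1.5464^(1/0.5) ≈ 2.3914
y* = (k*)^α = 2.3914^0.5 ≈ 1.5464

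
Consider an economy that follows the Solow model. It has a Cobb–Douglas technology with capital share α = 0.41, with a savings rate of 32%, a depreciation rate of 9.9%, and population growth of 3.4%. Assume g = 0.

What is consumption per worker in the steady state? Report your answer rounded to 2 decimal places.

In steady state, investment equals break-even investment: s·k^α = (n + δ)·k.
Dividing both sides by k: k^(1−α) = s / (n + δ).
k^0.59 = 0.32 / (0.034 + 0.099) = 0.32 / 0.133 = 2.4060
k* = 2.4060^(1/0.59) ≈ 4.4286
y* = (k*)^α = 4.4286^0.41 ≈ 1.8406
c* = (1 − s)·y* = (1 − 0.32) × 1.8406 ≈ 1.2516

c* = 1.25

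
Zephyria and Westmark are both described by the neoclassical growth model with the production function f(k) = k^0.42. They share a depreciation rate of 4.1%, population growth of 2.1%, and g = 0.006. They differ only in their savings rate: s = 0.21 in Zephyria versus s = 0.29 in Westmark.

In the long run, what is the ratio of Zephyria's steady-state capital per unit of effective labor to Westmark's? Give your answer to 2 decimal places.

k*_Z / k*_W ≈ 0.57

Steady-state k* = [s/(n + g + δ)]^(1/(1−α)), so the ratio is [ (s_Z/(n + g + δ)_Z) / (s_W/(n + g + δ)_W) ]^1.7241.
s_Z/(n + g + δ)_Z = 0.21/0.068 = 3.0882; s_W/(n + g + δ)_W = 0.29/0.068 = 4.2647.
Ratio = (3.0882/4.2647)^1.7241 = 0.7241^1.7241 ≈ 0.5732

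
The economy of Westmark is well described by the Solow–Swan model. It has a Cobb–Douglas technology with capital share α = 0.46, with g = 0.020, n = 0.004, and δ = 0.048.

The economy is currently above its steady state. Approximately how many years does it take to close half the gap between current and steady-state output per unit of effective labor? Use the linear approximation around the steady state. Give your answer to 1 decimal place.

t_½ ≈ 17.8 years

Near the steady state the convergence rate is λ = (1 − α)(n + g + δ).
λ = (1 − 0.46) × 0.072 = 0.54 × 0.072 = 0.03888
Half-life = ln 2 / λ = 0.6931 / 0.03888 ≈ 17.83 years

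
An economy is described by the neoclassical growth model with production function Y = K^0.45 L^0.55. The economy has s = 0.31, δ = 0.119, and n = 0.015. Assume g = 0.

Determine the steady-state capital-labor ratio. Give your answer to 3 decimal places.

In steady state, investment equals break-even investment: s·k^α = (n + δ)·k.
Dividing both sides by k: k^(1−α) = s / (n + δ).
k^0.55 = 0.31 / (0.015 + 0.119) = 0.31 / 0.134 = 2.3134
k* = 2.3134^(1/0.55) ≈ 4.5949

k* ≈ 4.595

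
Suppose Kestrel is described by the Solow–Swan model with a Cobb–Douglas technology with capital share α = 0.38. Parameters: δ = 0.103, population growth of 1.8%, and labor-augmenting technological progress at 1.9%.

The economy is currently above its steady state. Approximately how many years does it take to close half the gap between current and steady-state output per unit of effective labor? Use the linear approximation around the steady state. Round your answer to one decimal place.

Near the steady state the convergence rate is λ = (1 − α)(n + g + δ).
λ = (1 − 0.38) × 0.140 = 0.62 × 0.140 = 0.0868
Half-life = ln 2 / λ = 0.6931 / 0.0868 ≈ 7.99 years

about 8.0 years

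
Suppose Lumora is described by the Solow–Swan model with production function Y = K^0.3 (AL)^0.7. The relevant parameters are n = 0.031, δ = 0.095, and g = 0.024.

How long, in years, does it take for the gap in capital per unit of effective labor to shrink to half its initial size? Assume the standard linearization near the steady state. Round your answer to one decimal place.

half-life ≈ 6.6 years

Near the steady state the convergence rate is λ = (1 − α)(n + g + δ).
λ = (1 − 0.3) × 0.150 = 0.7 × 0.150 = 0.1050
Half-life = ln 2 / λ = 0.6931 / 0.1050 ≈ 6.60 years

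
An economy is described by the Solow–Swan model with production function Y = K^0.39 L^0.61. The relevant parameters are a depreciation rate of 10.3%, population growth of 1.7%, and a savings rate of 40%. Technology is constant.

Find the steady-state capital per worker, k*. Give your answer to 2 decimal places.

Steady state requires s·f(k) = (n + δ)·k, i.e. s·k^α = (n + δ)·k.
Dividing both sides by k: k^(1−α) = s / (n + δ).
k^0.61 = 0.40 / (0.017 + 0.103) = 0.40 / 0.120 = 3.3333
k* = 3.3333^(1/0.61) ≈ 7.1973

k* ≈ 7.20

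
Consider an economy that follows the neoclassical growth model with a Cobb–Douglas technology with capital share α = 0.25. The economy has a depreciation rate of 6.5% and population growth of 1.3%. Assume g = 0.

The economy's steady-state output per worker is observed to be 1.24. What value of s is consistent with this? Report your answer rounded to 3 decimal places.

s ≈ 0.149

At the steady state, Δk = 0, so s·k^α = (n + δ)·k.
Since y* = [s/(n + δ)]^(α/(1−α)), we have s/(n + δ) = (y*)^((1−α)/α) = 1.24^3 = 1.9066.
Therefore s = 1.9066 × (n + δ) = 1.9066 × 0.078 = 0.1487.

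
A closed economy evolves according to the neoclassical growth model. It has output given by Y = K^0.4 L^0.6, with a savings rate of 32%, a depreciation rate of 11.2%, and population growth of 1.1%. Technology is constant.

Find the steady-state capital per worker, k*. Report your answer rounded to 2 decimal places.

At the steady state, Δk = 0, so s·k^α = (n + δ)·k.
Dividing both sides by k: k^(1−α) = s / (n + δ).
k^0.6 = 0.32 / (0.011 + 0.112) = 0.32 / 0.123 = 2.6016
k* = 2.6016^(1/0.6) ≈ 4.9212

k* ≈ 4.92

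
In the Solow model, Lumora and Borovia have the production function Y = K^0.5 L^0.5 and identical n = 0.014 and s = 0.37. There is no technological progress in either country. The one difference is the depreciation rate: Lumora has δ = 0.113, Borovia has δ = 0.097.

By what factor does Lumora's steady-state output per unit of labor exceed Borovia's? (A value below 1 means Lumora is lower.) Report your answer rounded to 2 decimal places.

ratio ≈ 0.87

Steady-state y* = [s/(n + δ)]^(α/(1−α)), so the ratio is [ (s_L/(n + δ)_L) / (s_B/(n + δ)_B) ]^1.
s_L/(n + δ)_L = 0.37/0.127 = 2.9134; s_B/(n + δ)_B = 0.37/0.111 = 3.3333.
Ratio = (2.9134/3.3333)^1 = 0.8740^1 ≈ 0.8740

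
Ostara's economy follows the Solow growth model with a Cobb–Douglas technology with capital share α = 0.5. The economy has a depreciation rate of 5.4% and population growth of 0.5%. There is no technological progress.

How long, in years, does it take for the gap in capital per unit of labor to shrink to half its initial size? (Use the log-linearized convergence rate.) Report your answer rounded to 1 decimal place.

half-life ≈ 23.5 years

Near the steady state the convergence rate is λ = (1 − α)(n + δ).
λ = (1 − 0.5) × 0.059 = 0.5 × 0.059 = 0.0295
Half-life = ln 2 / λ = 0.6931 / 0.0295 ≈ 23.49 years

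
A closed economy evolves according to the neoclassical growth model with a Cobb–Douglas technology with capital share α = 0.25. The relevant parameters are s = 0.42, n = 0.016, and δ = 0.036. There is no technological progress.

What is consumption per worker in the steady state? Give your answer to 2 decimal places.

c* ≈ 1.16

Steady state requires s·f(k) = (n + δ)·k, i.e. s·k^α = (n + δ)·k.
Rearranging, k^(1−α) = s / (n + δ).
k^0.75 = 0.42 / (0.016 + 0.036) = 0.42 / 0.052 = 8.0769
k* = 8.0769^(1/0.75) ≈ 16.2054
y* = (k*)^α = 16.2054^0.25 ≈ 2.0064
c* = (1 − s)·y* = (1 − 0.42) × 2.0064 ≈ 1.1637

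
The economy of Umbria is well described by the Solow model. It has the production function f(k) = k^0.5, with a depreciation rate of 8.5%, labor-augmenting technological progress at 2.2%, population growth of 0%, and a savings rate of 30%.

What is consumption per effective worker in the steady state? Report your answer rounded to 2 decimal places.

Steady state requires s·f(k) = (n + g + δ)·k, i.e. s·k^α = (n + g + δ)·k.
Rearranging, k^(1−α) = s / (n + g + δ).
k^0.5 = 0.30 / (0.000 + 0.022 + 0.085) = 0.30 / 0.107 = 2.8037
k* = 2.8037^(1/0.5) ≈ 7.8607
y* = (k*)^α = 7.8607^0.5 ≈ 2.8037
c* = (1 − s)·y* = (1 − 0.30) × 2.8037 ≈ 1.9626

c* ≈ 1.96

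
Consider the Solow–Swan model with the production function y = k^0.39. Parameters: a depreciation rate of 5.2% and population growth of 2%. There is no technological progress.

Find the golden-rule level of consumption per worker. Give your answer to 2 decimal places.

At the golden rule, f'(k) = n + δ, so α·k^(α−1) = n + δ and k_gold = (α/(n + δ))^(1/(1−α)).
k_gold = (0.39/0.072)^(1/0.61) = 5.4167^1.6393 ≈ 15.9519
c_gold = f(k_gold) − (n + δ)·k_gold = 2.9451 − 0.072×15.9519 ≈ 1.7966

c_gold ≈ 1.80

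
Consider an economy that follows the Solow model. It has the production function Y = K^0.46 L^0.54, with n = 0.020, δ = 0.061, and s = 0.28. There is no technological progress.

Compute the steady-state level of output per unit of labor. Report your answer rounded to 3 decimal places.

y* = 2.877

In steady state, investment equals break-even investment: s·k^α = (n + δ)·k.
Rearranging, k^(1−α) = s / (n + δ).
k^0.54 = 0.28 / (0.020 + 0.061) = 0.28 / 0.081 = 3.4568
k* = 3.4568^(1/0.54) ≈ 9.9436
y* = (k*)^α = 9.9436^0.46 ≈ 2.8765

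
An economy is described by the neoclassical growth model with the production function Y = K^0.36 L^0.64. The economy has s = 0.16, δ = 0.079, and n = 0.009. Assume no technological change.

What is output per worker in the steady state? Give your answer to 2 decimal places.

In steady state, investment equals break-even investment: s·k^α = (n + δ)·k.
Dividing both sides by k: k^(1−α) = s / (n + δ).
k^0.64 = 0.16 / (0.009 + 0.079) = 0.16 / 0.088 = 1.8182
k* = 1.8182^(1/0.64) ≈ 2.5450
y* = (k*)^α = 2.5450^0.36 ≈ 1.3997

y* ≈ 1.40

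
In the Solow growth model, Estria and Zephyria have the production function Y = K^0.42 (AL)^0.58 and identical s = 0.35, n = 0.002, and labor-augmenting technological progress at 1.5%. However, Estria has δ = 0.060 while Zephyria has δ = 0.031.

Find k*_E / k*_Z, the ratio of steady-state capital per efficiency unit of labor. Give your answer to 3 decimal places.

ratio ≈ 0.443

Steady-state k* = [s/(n + g + δ)]^(1/(1−α)), so the ratio is [ (s_E/(n + g + δ)_E) / (s_Z/(n + g + δ)_Z) ]^1.7241.
s_E/(n + g + δ)_E = 0.35/0.077 = 4.5455; s_Z/(n + g + δ)_Z = 0.35/0.048 = 7.2917.
Ratio = (4.5455/7.2917)^1.7241 = 0.6234^1.7241 ≈ 0.4427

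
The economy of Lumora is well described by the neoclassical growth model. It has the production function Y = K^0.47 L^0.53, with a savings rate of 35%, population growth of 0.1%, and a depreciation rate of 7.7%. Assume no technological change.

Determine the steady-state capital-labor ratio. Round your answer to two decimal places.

Steady state requires s·f(k) = (n + δ)·k, i.e. s·k^α = (n + δ)·k.
Dividing both sides by k: k^(1−α) = s / (n + δ).
k^0.53 = 0.35 / (0.001 + 0.077) = 0.35 / 0.078 = 4.4872
k* = 4.4872^(1/0.53) ≈ 16.9880

k* = 16.99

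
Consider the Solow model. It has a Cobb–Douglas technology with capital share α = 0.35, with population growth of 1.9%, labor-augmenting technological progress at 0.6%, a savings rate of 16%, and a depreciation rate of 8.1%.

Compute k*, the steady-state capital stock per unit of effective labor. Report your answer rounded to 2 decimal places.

Steady state requires s·f(k) = (n + g + δ)·k, i.e. s·k^α = (n + g + δ)·k.
Rearranging, k^(1−α) = s / (n + g + δ).
k^0.65 = 0.16 / (0.019 + 0.006 + 0.081) = 0.16 / 0.106 = 1.5094
k* = 1.5094^(1/0.65) ≈ 1.8840

k* = 1.88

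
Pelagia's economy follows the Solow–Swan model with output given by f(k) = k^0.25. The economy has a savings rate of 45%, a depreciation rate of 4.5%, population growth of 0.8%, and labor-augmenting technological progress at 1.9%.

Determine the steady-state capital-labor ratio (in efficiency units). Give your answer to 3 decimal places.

k* = 11.513

In steady state, investment equals break-even investment: s·k^α = (n + g + δ)·k.
Dividing both sides by k: k^(1−α) = s / (n + g + δ).
k^0.75 = 0.45 / (0.008 + 0.019 + 0.045) = 0.45 / 0.072 = 6.2500
k* = 6.2500^(1/0.75) ≈ 11.5126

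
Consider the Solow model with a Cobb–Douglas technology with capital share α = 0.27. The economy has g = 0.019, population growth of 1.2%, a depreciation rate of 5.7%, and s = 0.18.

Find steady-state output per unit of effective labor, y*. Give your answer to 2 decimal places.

y* = 1.30

At the steady state, Δk = 0, so s·k^α = (n + g + δ)·k.
Dividing both sides by k: k^(1−α) = s / (n + g + δ).
k^0.73 = 0.18 / (0.012 + 0.019 + 0.057) = 0.18 / 0.088 = 2.0455
k* = 2.0455^(1/0.73) ≈ 2.6653
y* = (k*)^α = 2.6653^0.27 ≈ 1.3030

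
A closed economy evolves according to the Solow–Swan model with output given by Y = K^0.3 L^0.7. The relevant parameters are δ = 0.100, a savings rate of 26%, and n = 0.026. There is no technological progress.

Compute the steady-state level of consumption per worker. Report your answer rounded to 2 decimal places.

At the steady state, Δk = 0, so s·k^α = (n + δ)·k.
Rearranging, k^(1−α) = s / (n + δ).
k^0.7 = 0.26 / (0.026 + 0.100) = 0.26 / 0.126 = 2.0635
k* = 2.0635^(1/0.7) ≈ 2.8147
y* = (k*)^α = 2.8147^0.3 ≈ 1.3640
c* = (1 − s)·y* = (1 − 0.26) × 1.3640 ≈ 1.0094

c* = 1.01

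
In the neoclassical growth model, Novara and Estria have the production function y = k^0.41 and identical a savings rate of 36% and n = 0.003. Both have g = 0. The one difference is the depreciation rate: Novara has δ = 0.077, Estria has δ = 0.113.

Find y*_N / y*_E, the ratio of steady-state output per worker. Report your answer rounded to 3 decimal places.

Steady-state y* = [s/(n + δ)]^(α/(1−α)), so the ratio is [ (s_N/(n + δ)_N) / (s_E/(n + δ)_E) ]^0.6949.
s_N/(n + δ)_N = 0.36/0.080 = 4.5000; s_E/(n + δ)_E = 0.36/0.116 = 3.1034.
Ratio = (4.5000/3.1034)^0.6949 = 1.4500^0.6949 ≈ 1.2946

ratio ≈ 1.295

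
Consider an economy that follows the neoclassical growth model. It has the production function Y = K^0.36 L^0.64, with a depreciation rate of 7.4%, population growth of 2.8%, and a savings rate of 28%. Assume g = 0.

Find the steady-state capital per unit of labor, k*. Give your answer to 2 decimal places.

In steady state, investment equals break-even investment: s·k^α = (n + δ)·k.
Dividing both sides by k: k^(1−α) = s / (n + δ).
k^0.64 = 0.28 / (0.028 + 0.074) = 0.28 / 0.102 = 2.7451
k* = 2.7451^(1/0.64) ≈ 4.8445

k* ≈ 4.84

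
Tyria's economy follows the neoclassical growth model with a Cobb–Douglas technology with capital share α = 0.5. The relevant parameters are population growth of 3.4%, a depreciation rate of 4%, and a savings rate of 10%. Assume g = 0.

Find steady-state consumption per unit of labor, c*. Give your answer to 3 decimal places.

Steady state requires s·f(k) = (n + δ)·k, i.e. s·k^α = (n + δ)·k.
Dividing both sides by k: k^(1−α) = s / (n + δ).
k^0.5 = 0.10 / (0.034 + 0.040) = 0.10 / 0.074 = 1.3514
k* = 1.3514^(1/0.5) ≈ 1.8263
y* = (k*)^α = 1.8263^0.5 ≈ 1.3514
c* = (1 − s)·y* = (1 − 0.10) × 1.3514 ≈ 1.2163

c* = 1.216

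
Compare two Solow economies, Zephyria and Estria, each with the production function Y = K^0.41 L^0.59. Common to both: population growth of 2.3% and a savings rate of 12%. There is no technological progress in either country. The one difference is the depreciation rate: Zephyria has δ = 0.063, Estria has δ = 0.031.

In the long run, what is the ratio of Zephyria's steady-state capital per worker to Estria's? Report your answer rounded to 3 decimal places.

Steady-state k* = [s/(n + δ)]^(1/(1−α)), so the ratio is [ (s_Z/(n + δ)_Z) / (s_E/(n + δ)_E) ]^1.6949.
s_Z/(n + δ)_Z = 0.12/0.086 = 1.3953; s_E/(n + δ)_E = 0.12/0.054 = 2.2222.
Ratio = (1.3953/2.2222)^1.6949 = 0.6279^1.6949 ≈ 0.4544

k*_Z / k*_E ≈ 0.454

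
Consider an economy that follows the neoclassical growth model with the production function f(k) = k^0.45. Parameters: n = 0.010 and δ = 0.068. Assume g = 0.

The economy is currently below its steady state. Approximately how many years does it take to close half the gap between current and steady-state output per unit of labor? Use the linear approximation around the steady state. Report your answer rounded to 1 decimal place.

half-life ≈ 16.2 years

Near the steady state the convergence rate is λ = (1 − α)(n + δ).
λ = (1 − 0.45) × 0.078 = 0.55 × 0.078 = 0.0429
Half-life = ln 2 / λ = 0.6931 / 0.0429 ≈ 16.16 years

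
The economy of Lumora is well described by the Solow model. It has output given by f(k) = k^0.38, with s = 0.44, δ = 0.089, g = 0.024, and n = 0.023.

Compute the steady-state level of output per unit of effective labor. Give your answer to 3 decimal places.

In steady state, investment equals break-even investment: s·k^α = (n + g + δ)·k.
Rearranging, k^(1−α) = s / (n + g + δ).
k^0.62 = 0.44 / (0.023 + 0.024 + 0.089) = 0.44 / 0.136 = 3.2353
k* = 3.2353^(1/0.62) ≈ 6.6442
y* = (k*)^α = 6.6442^0.38 ≈ 2.0537

y* ≈ 2.054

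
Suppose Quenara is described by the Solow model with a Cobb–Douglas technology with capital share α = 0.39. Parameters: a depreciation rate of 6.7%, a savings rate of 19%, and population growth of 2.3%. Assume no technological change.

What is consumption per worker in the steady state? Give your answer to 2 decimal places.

At the steady state, Δk = 0, so s·k^α = (n + δ)·k.
Rearranging, k^(1−α) = s / (n + δ).
k^0.61 = 0.19 / (0.023 + 0.067) = 0.19 / 0.090 = 2.1111
k* = 2.1111^(1/0.61) ≈ 3.4039
y* = (k*)^α = 3.4039^0.39 ≈ 1.6124
c* = (1 − s)·y* = (1 − 0.19) × 1.6124 ≈ 1.3060

c* = 1.31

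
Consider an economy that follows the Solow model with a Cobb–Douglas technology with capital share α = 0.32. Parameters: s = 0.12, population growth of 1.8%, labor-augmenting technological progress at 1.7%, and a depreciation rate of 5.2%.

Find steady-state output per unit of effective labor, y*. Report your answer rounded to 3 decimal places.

y* = 1.163

Steady state requires s·f(k) = (n + g + δ)·k, i.e. s·k^α = (n + g + δ)·k.
Dividing both sides by k: k^(1−α) = s / (n + g + δ).
k^0.68 = 0.12 / (0.018 + 0.017 + 0.052) = 0.12 / 0.087 = 1.3793
k* = 1.3793^(1/0.68) ≈ 1.6047
y* = (k*)^α = 1.6047^0.32 ≈ 1.1634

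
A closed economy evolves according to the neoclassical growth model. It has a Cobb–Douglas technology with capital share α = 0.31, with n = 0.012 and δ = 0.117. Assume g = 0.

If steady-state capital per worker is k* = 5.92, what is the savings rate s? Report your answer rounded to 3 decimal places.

s ≈ 0.440

At the steady state, Δk = 0, so s·k^α = (n + δ)·k.
So s / (n + δ) = (k*)^(1−α) = 5.92^0.69 = 3.4112.
Therefore s = 3.4112 × (n + δ) = 3.4112 × 0.129 = 0.4400.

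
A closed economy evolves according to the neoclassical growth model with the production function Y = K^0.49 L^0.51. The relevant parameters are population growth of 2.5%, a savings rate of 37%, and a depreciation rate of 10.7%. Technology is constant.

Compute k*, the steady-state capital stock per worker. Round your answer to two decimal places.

k* ≈ 7.55

In steady state, investment equals break-even investment: s·k^α = (n + δ)·k.
Rearranging, k^(1−α) = s / (n + δ).
k^0.51 = 0.37 / (0.025 + 0.107) = 0.37 / 0.132 = 2.8030
k* = 2.8030^(1/0.51) ≈ 7.5456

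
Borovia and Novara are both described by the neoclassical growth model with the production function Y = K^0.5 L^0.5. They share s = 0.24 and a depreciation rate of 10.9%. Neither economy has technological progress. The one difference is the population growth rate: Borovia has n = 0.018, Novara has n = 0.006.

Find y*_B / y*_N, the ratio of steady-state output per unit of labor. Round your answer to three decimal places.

Steady-state y* = [s/(n + δ)]^(α/(1−α)), so the ratio is [ (s_B/(n + δ)_B) / (s_N/(n + δ)_N) ]^1.
s_B/(n + δ)_B = 0.24/0.127 = 1.8898; s_N/(n + δ)_N = 0.24/0.115 = 2.0870.
Ratio = (1.8898/2.0870)^1 = 0.9055^1 ≈ 0.9055

y*_B / y*_N ≈ 0.906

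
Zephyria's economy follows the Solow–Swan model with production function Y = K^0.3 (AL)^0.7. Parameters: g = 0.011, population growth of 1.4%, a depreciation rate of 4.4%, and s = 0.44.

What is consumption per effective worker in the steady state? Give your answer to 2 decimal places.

c* = 1.24

Steady state requires s·f(k) = (n + g + δ)·k, i.e. s·k^α = (n + g + δ)·k.
Rearranging, k^(1−α) = s / (n + g + δ).
k^0.7 = 0.44 / (0.014 + 0.011 + 0.044) = 0.44 / 0.069 = 6.3768
k* = 6.3768^(1/0.7) ≈ 14.1069
y* = (k*)^α = 14.1069^0.3 ≈ 2.2122
c* = (1 − s)·y* = (1 − 0.44) × 2.2122 ≈ 1.2388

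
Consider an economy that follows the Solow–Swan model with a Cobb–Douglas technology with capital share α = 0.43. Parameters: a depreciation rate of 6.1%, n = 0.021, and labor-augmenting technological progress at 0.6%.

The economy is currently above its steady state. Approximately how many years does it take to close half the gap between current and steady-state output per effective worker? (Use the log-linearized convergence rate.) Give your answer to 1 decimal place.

t_½ ≈ 13.8 years

Near the steady state the convergence rate is λ = (1 − α)(n + g + δ).
λ = (1 − 0.43) × 0.088 = 0.57 × 0.088 = 0.05016
Half-life = ln 2 / λ = 0.6931 / 0.05016 ≈ 13.82 years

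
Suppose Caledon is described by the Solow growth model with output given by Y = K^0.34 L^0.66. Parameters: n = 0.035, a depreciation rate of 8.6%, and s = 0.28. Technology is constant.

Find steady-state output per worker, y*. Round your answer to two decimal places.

Steady state requires s·f(k) = (n + δ)·k, i.e. s·k^α = (n + δ)·k.
Rearranging, k^(1−α) = s / (n + δ).
k^0.66 = 0.28 / (0.035 + 0.086) = 0.28 / 0.121 = 2.3140
k* = 2.3140^(1/0.66) ≈ 3.5651
y* = (k*)^α = 3.5651^0.34 ≈ 1.5407

y* = 1.54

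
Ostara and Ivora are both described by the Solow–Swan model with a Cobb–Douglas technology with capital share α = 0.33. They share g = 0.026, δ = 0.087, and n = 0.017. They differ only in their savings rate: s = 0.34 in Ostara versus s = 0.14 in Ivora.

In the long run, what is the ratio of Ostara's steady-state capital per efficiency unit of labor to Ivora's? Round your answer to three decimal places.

ratio ≈ 3.760

Steady-state k* = [s/(n + g + δ)]^(1/(1−α)), so the ratio is [ (s_O/(n + g + δ)_O) / (s_I/(n + g + δ)_I) ]^1.4925.
s_O/(n + g + δ)_O = 0.34/0.130 = 2.6154; s_I/(n + g + δ)_I = 0.14/0.130 = 1.0769.
Ratio = (2.6154/1.0769)^1.4925 = 2.4286^1.4925 ≈ 3.7596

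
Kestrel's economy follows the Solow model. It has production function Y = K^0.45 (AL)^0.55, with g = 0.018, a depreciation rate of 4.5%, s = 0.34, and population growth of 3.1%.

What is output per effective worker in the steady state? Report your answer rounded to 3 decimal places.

At the steady state, Δk = 0, so s·k^α = (n + g + δ)·k.
Rearranging, k^(1−α) = s / (n + g + δ).
k^0.55 = 0.34 / (0.031 + 0.018 + 0.045) = 0.34 / 0.094 = 3.6170
k* = 3.6170^(1/0.55) ≈ 10.3557
y* = (k*)^α = 10.3557^0.45 ≈ 2.8631

y* ≈ 2.863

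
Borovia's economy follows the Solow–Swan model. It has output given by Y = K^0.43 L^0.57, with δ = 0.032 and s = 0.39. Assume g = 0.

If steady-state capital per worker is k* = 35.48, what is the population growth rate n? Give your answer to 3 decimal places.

n ≈ 0.019

In steady state, investment equals break-even investment: s·k^α = (n + δ)·k.
So s / (n + δ) = (k*)^(1−α) = 35.48^0.57 = 7.6470.
Therefore n + δ = s / 7.6470 = 0.39 / 7.6470 = 0.0510, so n = 0.0510 − 0.032 = 0.0190.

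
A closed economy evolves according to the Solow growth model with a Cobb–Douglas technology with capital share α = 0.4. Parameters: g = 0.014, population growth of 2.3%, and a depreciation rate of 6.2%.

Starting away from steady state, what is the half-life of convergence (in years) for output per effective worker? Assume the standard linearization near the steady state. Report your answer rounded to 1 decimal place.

Near the steady state the convergence rate is λ = (1 − α)(n + g + δ).
λ = (1 − 0.4) × 0.099 = 0.6 × 0.099 = 0.0594
Half-life = ln 2 / λ = 0.6931 / 0.0594 ≈ 11.67 years

about 11.7 years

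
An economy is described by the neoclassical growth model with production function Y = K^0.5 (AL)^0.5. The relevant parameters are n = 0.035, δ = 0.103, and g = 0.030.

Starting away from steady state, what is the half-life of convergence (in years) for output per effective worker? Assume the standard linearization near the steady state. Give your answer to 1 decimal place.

about 8.3 years

Near the steady state the convergence rate is λ = (1 − α)(n + g + δ).
λ = (1 − 0.5) × 0.168 = 0.5 × 0.168 = 0.0840
Half-life = ln 2 / λ = 0.6931 / 0.0840 ≈ 8.25 years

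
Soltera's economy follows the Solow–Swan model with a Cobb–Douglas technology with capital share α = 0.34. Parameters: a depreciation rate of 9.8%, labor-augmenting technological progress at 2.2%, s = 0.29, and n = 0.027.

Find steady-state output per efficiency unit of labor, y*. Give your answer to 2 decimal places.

y* ≈ 1.42

Steady state requires s·f(k) = (n + g + δ)·k, i.e. s·k^α = (n + g + δ)·k.
Rearranging, k^(1−α) = s / (n + g + δ).
k^0.66 = 0.29 / (0.027 + 0.022 + 0.098) = 0.29 / 0.147 = 1.9728
k* = 1.9728^(1/0.66) ≈ 2.7996
y* = (k*)^α = 2.7996^0.34 ≈ 1.4191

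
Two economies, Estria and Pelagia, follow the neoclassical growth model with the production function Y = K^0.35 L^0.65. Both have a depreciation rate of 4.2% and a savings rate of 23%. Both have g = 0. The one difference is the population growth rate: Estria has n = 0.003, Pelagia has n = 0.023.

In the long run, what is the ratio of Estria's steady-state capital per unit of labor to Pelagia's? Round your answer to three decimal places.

ratio ≈ 1.761

Steady-state k* = [s/(n + δ)]^(1/(1−α)), so the ratio is [ (s_E/(n + δ)_E) / (s_P/(n + δ)_P) ]^1.5385.
s_E/(n + δ)_E = 0.23/0.045 = 5.1111; s_P/(n + δ)_P = 0.23/0.065 = 3.5385.
Ratio = (5.1111/3.5385)^1.5385 = 1.4444^1.5385 ≈ 1.7607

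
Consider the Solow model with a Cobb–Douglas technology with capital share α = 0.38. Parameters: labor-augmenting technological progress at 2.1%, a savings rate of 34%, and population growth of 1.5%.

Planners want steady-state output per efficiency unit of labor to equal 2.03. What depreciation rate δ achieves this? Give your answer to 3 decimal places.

At the steady state, Δk = 0, so s·k^α = (n + g + δ)·k.
Since y* = [s/(n + g + δ)]^(α/(1−α)), we have s/(n + g + δ) = (y*)^((1−α)/α) = 2.03^1.6316 = 3.1748.
Therefore n + g + δ = s / 3.1748 = 0.34 / 3.1748 = 0.1071, so δ = 0.1071 − 0.036 = 0.0711.

δ ≈ 0.071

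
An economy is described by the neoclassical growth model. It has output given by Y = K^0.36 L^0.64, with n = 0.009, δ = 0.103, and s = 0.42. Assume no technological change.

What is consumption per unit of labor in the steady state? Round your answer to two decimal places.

c* ≈ 1.22

In steady state, investment equals break-even investment: s·k^α = (n + δ)·k.
Dividing both sides by k: k^(1−α) = s / (n + δ).
k^0.64 = 0.42 / (0.009 + 0.103) = 0.42 / 0.112 = 3.7500
k* = 3.7500^(1/0.64) ≈ 7.8872
y* = (k*)^α = 7.8872^0.36 ≈ 2.1033
c* = (1 − s)·y* = (1 − 0.42) × 2.1033 ≈ 1.2199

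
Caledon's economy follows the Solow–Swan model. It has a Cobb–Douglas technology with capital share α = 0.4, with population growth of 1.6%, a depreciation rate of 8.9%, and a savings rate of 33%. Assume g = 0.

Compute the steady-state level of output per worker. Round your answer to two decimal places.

y* ≈ 2.15

At the steady state, Δk = 0, so s·k^α = (n + δ)·k.
Rearranging, k^(1−α) = s / (n + δ).
k^0.6 = 0.33 / (0.016 + 0.089) = 0.33 / 0.105 = 3.1429
k* = 3.1429^(1/0.6) ≈ 6.7435
y* = (k*)^α = 6.7435^0.4 ≈ 2.1456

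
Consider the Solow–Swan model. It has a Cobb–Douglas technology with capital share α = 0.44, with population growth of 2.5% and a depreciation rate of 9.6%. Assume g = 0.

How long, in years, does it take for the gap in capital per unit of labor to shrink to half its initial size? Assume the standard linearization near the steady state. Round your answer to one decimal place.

Near the steady state the convergence rate is λ = (1 − α)(n + δ).
λ = (1 − 0.44) × 0.121 = 0.56 × 0.121 = 0.06776
Half-life = ln 2 / λ = 0.6931 / 0.06776 ≈ 10.23 years

half-life ≈ 10.2 years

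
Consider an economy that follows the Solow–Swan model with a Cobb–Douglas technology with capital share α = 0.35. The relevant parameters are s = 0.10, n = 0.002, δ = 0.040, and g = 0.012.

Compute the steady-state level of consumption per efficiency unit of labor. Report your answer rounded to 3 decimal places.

In steady state, investment equals break-even investment: s·k^α = (n + g + δ)·k.
Dividing both sides by k: k^(1−α) = s / (n + g + δ).
k^0.65 = 0.10 / (0.002 + 0.012 + 0.040) = 0.10 / 0.054 = 1.8519
k* = 1.8519^(1/0.65) ≈ 2.5806
y* = (k*)^α = 2.5806^0.35 ≈ 1.3935
c* = (1 − s)·y* = (1 − 0.10) × 1.3935 ≈ 1.2542

c* ≈ 1.254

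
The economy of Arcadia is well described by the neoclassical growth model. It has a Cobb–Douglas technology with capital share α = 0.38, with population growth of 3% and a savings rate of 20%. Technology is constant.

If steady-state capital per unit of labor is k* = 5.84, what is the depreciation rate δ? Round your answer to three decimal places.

δ ≈ 0.037

At the steady state, Δk = 0, so s·k^α = (n + δ)·k.
So s / (n + δ) = (k*)^(1−α) = 5.84^0.62 = 2.9866.
Therefore n + δ = s / 2.9866 = 0.20 / 2.9866 = 0.0670, so δ = 0.0670 − 0.030 = 0.0370.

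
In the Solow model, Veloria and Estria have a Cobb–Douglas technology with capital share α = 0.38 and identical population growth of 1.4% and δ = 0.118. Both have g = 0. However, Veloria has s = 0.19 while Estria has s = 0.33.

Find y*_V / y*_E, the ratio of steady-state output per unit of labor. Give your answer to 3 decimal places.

Steady-state y* = [s/(n + δ)]^(α/(1−α)), so the ratio is [ (s_V/(n + δ)_V) / (s_E/(n + δ)_E) ]^0.6129.
s_V/(n + δ)_V = 0.19/0.132 = 1.4394; s_E/(n + δ)_E = 0.33/0.132 = 2.5000.
Ratio = (1.4394/2.5000)^0.6129 = 0.5758^0.6129 ≈ 0.7130

ratio ≈ 0.713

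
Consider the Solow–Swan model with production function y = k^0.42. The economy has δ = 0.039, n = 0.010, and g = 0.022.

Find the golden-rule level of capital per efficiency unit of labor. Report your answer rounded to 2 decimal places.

k_gold ≈ 21.43

The golden rule sets f'(k) = n + g + δ, i.e. α·k^(α−1) = n + g + δ.
So k^(1−α) = α / (n + g + δ) = 0.42 / 0.071 = 5.9155.
k_gold = 5.9155^(1/0.58) ≈ 21.4299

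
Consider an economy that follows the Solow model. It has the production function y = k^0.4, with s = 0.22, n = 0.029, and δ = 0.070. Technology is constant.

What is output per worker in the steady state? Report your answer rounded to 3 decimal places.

At the steady state, Δk = 0, so s·k^α = (n + δ)·k.
Rearranging, k^(1−α) = s / (n + δ).
k^0.6 = 0.22 / (0.029 + 0.070) = 0.22 / 0.099 = 2.2222
k* = 2.2222^(1/0.6) ≈ 3.7842
y* = (k*)^α = 3.7842^0.4 ≈ 1.7029

y* = 1.703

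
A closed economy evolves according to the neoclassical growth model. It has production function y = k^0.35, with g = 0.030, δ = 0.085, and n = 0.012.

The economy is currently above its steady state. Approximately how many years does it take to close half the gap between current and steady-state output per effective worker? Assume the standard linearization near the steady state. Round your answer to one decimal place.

about 8.4 years

Near the steady state the convergence rate is λ = (1 − α)(n + g + δ).
λ = (1 − 0.35) × 0.127 = 0.65 × 0.127 = 0.08255
Half-life = ln 2 / λ = 0.6931 / 0.08255 ≈ 8.40 years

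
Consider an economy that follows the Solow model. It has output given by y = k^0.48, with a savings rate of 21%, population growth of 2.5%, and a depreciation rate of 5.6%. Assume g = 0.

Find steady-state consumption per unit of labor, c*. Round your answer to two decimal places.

At the steady state, Δk = 0, so s·k^α = (n + δ)·k.
Rearranging, k^(1−α) = s / (n + δ).
k^0.52 = 0.21 / (0.025 + 0.056) = 0.21 / 0.081 = 2.5926
k* = 2.5926^(1/0.52) ≈ 6.2466
y* = (k*)^α = 6.2466^0.48 ≈ 2.4094
c* = (1 − s)·y* = (1 − 0.21) × 2.4094 ≈ 1.9034

c* ≈ 1.90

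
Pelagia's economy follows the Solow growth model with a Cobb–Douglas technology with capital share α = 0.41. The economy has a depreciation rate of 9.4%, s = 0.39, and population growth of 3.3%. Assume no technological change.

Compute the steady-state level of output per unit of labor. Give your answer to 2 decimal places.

At the steady state, Δk = 0, so s·k^α = (n + δ)·k.
Dividing both sides by k: k^(1−α) = s / (n + δ).
k^0.59 = 0.39 / (0.033 + 0.094) = 0.39 / 0.127 = 3.0709
k* = 3.0709^(1/0.59) ≈ 6.6969
y* = (k*)^α = 6.6969^0.41 ≈ 2.1808

y* ≈ 2.18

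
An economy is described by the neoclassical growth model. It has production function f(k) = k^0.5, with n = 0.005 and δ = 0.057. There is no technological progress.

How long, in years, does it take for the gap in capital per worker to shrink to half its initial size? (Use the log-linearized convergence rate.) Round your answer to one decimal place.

Near the steady state the convergence rate is λ = (1 − α)(n + δ).
λ = (1 − 0.5) × 0.062 = 0.5 × 0.062 = 0.0310
Half-life = ln 2 / λ = 0.6931 / 0.0310 ≈ 22.36 years

about 22.4 years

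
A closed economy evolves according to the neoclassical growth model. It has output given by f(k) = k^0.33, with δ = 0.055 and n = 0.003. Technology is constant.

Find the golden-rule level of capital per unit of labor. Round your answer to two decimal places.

k_gold ≈ 13.40

The golden rule sets f'(k) = n + δ, i.e. α·k^(α−1) = n + δ.
So k^(1−α) = α / (n + δ) = 0.33 / 0.058 = 5.6897.
k_gold = 5.6897^(1/0.67) ≈ 13.3967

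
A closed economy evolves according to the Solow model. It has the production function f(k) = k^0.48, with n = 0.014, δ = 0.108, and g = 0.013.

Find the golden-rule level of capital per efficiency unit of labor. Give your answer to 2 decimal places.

The golden rule sets f'(k) = n + g + δ, i.e. α·k^(α−1) = n + g + δ.
So k^(1−α) = α / (n + g + δ) = 0.48 / 0.135 = 3.5556.
k_gold = 3.5556^(1/0.52) ≈ 11.4669

k_gold ≈ 11.47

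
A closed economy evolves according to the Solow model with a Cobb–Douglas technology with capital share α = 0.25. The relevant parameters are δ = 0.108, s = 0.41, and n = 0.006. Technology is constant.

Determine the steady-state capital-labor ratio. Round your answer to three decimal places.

Steady state requires s·f(k) = (n + δ)·k, i.e. s·k^α = (n + δ)·k.
Dividing both sides by k: k^(1−α) = s / (n + δ).
k^0.75 = 0.41 / (0.006 + 0.108) = 0.41 / 0.114 = 3.5965
k* = 3.5965^(1/0.75) ≈ 5.5103

k* ≈ 5.510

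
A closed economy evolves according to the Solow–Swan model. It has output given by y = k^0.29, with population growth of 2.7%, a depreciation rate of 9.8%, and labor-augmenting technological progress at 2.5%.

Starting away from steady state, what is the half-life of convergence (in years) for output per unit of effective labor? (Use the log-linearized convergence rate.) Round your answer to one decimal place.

about 6.5 years

Near the steady state the convergence rate is λ = (1 − α)(n + g + δ).
λ = (1 − 0.29) × 0.150 = 0.71 × 0.150 = 0.1065
Half-life = ln 2 / λ = 0.6931 / 0.1065 ≈ 6.51 years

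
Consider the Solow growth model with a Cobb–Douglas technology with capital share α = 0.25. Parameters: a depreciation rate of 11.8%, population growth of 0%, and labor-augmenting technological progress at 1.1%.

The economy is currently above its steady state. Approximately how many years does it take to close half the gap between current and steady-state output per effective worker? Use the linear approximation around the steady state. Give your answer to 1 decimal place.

Near the steady state the convergence rate is λ = (1 − α)(n + g + δ).
λ = (1 − 0.25) × 0.129 = 0.75 × 0.129 = 0.09675
Half-life = ln 2 / λ = 0.6931 / 0.09675 ≈ 7.16 years

half-life ≈ 7.2 years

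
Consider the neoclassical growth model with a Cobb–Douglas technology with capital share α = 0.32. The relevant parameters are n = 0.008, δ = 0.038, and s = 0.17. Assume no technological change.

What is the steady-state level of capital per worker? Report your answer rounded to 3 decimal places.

k* ≈ 6.837

At the steady state, Δk = 0, so s·k^α = (n + δ)·k.
Dividing both sides by k: k^(1−α) = s / (n + δ).
k^0.68 = 0.17 / (0.008 + 0.038) = 0.17 / 0.046 = 3.6957
k* = 3.6957^(1/0.68) ≈ 6.8367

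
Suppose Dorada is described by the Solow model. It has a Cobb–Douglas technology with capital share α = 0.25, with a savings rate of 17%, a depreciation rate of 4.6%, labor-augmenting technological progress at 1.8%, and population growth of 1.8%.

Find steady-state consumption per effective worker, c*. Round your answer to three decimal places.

c* = 1.058

At the steady state, Δk = 0, so s·k^α = (n + g + δ)·k.
Rearranging, k^(1−α) = s / (n + g + δ).
k^0.75 = 0.17 / (0.018 + 0.018 + 0.046) = 0.17 / 0.082 = 2.0732
k* = 2.0732^(1/0.75) ≈ 2.6436
y* = (k*)^α = 2.6436^0.25 ≈ 1.2751
c* = (1 − s)·y* = (1 − 0.17) × 1.2751 ≈ 1.0583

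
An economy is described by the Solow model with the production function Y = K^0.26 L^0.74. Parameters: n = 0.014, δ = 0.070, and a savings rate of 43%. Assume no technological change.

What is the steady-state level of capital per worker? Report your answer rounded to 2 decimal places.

In steady state, investment equals break-even investment: s·k^α = (n + δ)·k.
Rearranging, k^(1−α) = s / (n + δ).
k^0.74 = 0.43 / (0.014 + 0.070) = 0.43 / 0.084 = 5.1190
k* = 5.1190^(1/0.74) ≈ 9.0857

k* = 9.09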